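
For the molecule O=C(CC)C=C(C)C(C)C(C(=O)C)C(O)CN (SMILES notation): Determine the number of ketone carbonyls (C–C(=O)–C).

The ketone motif appears at heavy-atom positions 2, 11 in the SMILES.
Other groups present: 1 alkene, 1 hydroxyl, 1 primary amine.
Ketone count: 2.

2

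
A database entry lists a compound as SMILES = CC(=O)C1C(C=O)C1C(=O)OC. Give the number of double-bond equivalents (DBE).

Degree of unsaturation = (number of rings) + (number of π bonds).
Ring closures in the SMILES: 1.
π bonds: 3 double bonds (each 1 DoU) → 3 DoU from unsaturation.
Total DoU = 1 + 3 = 4.

4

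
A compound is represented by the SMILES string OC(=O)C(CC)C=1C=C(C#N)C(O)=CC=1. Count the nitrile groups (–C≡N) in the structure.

1

The nitrile motif appears at heavy-atom position 10 in the SMILES.
Other groups present: 1 carboxylic acid, 1 hydroxyl.
Nitrile count: 1.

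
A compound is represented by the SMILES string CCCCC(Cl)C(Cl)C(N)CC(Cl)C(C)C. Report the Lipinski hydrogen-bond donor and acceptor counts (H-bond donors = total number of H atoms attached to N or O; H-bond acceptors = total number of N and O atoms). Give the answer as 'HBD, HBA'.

2, 1

Donors: find every N or O and count the H atoms it carries.
  atom 10 (N): bond orders sum to 1 → 2 H
Lipinski HBD = 2.
Acceptors: N atoms = 1, O atoms = 0 → HBA = 1.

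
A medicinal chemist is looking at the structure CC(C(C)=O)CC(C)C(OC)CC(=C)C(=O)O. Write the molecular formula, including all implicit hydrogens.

Walk through each heavy atom and fill implicit hydrogens from standard valence (C 4, N 3, O 2, S 2, halogen 1):
  atom 1: C, bond orders sum to 1 (valence 4) → 3 H
  atom 2: C, bond orders sum to 3 (valence 4) → 1 H
  atom 3: C, bond orders sum to 4 (valence 4) → 0 H
  atom 4: C, bond orders sum to 1 (valence 4) → 3 H
  atom 5: O, bond orders sum to 2 (valence 2) → 0 H
  atom 6: C, bond orders sum to 2 (valence 4) → 2 H
  atom 7: C, bond orders sum to 3 (valence 4) → 1 H
  atom 8: C, bond orders sum to 1 (valence 4) → 3 H
  atom 9: C, bond orders sum to 3 (valence 4) → 1 H
  atom 10: O, bond orders sum to 2 (valence 2) → 0 H
  atom 11: C, bond orders sum to 1 (valence 4) → 3 H
  atom 12: C, bond orders sum to 2 (valence 4) → 2 H
  atom 13: C, bond orders sum to 4 (valence 4) → 0 H
  atom 14: C, bond orders sum to 2 (valence 4) → 2 H
  atom 15: C, bond orders sum to 4 (valence 4) → 0 H
  atom 16: O, bond orders sum to 2 (valence 2) → 0 H
  atom 17: O, bond orders sum to 1 (valence 2) → 1 H
Totals → C:13, H:22, O:4.

C13H22O4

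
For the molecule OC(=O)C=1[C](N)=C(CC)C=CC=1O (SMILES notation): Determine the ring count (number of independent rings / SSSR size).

In SMILES, each pair of matching ring-closure digits denotes one ring-closing bond; the number of such bonds equals the number of independent rings.
Ring-closure bonds here: 1.

1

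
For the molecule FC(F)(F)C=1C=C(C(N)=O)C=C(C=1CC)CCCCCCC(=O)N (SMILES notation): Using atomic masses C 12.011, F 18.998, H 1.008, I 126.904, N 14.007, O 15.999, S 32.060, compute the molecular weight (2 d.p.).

344.38 g/mol

First, the molecular formula is C17H23F3N2O2 (counting implicit H from valence).
  C: 17 × 12.011 = 204.187
  F: 3 × 18.998 = 56.994
  H: 23 × 1.008 = 23.184
  N: 2 × 14.007 = 28.014
  O: 2 × 15.999 = 31.998
Sum: 17×12.011 + 3×18.998 + 23×1.008 + 2×14.007 + 2×15.999 = 344.377 → 344.38 g/mol.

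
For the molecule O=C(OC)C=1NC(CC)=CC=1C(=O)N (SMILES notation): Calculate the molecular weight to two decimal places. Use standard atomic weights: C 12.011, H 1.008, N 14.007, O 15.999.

First, the molecular formula is C9H12N2O3 (counting implicit H from valence).
  C: 9 × 12.011 = 108.099
  H: 12 × 1.008 = 12.096
  N: 2 × 14.007 = 28.014
  O: 3 × 15.999 = 47.997
Sum: 9×12.011 + 12×1.008 + 2×14.007 + 3×15.999 = 196.206 → 196.21 g/mol.

196.21 g/mol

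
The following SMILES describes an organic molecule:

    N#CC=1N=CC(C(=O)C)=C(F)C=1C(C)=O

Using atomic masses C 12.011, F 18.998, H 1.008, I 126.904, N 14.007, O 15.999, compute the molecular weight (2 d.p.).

First, the molecular formula is C10H7FN2O2 (counting implicit H from valence).
  C: 10 × 12.011 = 120.110
  F: 1 × 18.998 = 18.998
  H: 7 × 1.008 = 7.056
  N: 2 × 14.007 = 28.014
  O: 2 × 15.999 = 31.998
Sum: 10×12.011 + 1×18.998 + 7×1.008 + 2×14.007 + 2×15.999 = 206.176 → 206.18 g/mol.

206.18 g/mol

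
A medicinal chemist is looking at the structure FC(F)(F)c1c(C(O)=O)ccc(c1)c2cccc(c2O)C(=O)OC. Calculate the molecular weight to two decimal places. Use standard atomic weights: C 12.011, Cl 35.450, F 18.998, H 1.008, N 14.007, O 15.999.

340.25 g/mol

First, the molecular formula is C16H11F3O5 (counting implicit H from valence).
  C: 16 × 12.011 = 192.176
  F: 3 × 18.998 = 56.994
  H: 11 × 1.008 = 11.088
  O: 5 × 15.999 = 79.995
Sum: 16×12.011 + 3×18.998 + 11×1.008 + 5×15.999 = 340.253 → 340.25 g/mol.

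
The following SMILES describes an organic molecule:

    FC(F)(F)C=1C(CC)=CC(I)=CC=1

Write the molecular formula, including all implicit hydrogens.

Walk through each heavy atom and fill implicit hydrogens from standard valence (C 4, N 3, O 2, S 2, halogen 1):
  atom 1: F (halogen, monovalent) → 0 H
  atom 2: C, bond orders sum to 4 (valence 4) → 0 H
  atom 3: F (halogen, monovalent) → 0 H
  atom 4: F (halogen, monovalent) → 0 H
  atom 5: C, bond orders sum to 4 (valence 4) → 0 H
  atom 6: C, bond orders sum to 4 (valence 4) → 0 H
  atom 7: C, bond orders sum to 2 (valence 4) → 2 H
  atom 8: C, bond orders sum to 1 (valence 4) → 3 H
  atom 9: C, bond orders sum to 3 (valence 4) → 1 H
  atom 10: C, bond orders sum to 4 (valence 4) → 0 H
  atom 11: I (halogen, monovalent) → 0 H
  atom 12: C, bond orders sum to 3 (valence 4) → 1 H
  atom 13: C, bond orders sum to 3 (valence 4) → 1 H
Totals → C:9, H:8, F:3, I:1.
In Hill order: C9H8F3I.

C9H8F3I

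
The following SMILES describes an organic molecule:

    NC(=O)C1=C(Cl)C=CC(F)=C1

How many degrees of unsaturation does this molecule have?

Molecular formula: C7H5ClFNO.
DoU = (2C + 2 + N − H − X) / 2, where X is the halogen count and O/S are ignored.
    = (2·7 + 2 + 1 − 5 − 2) / 2 = 10 / 2 = 5.

5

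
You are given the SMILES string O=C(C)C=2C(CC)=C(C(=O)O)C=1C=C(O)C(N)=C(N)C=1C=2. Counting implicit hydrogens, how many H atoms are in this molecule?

Walk through each heavy atom and fill implicit hydrogens from standard valence (C 4, N 3, O 2, S 2, halogen 1):
  atom 1: O, bond orders sum to 2 (valence 2) → 0 H
  atom 2: C, bond orders sum to 4 (valence 4) → 0 H
  atom 3: C, bond orders sum to 1 (valence 4) → 3 H
  atom 4: C, bond orders sum to 4 (valence 4) → 0 H
  atom 5: C, bond orders sum to 4 (valence 4) → 0 H
  atom 6: C, bond orders sum to 2 (valence 4) → 2 H
  atom 7: C, bond orders sum to 1 (valence 4) → 3 H
  atom 8: C, bond orders sum to 4 (valence 4) → 0 H
  atom 9: C, bond orders sum to 4 (valence 4) → 0 H
  atom 10: O, bond orders sum to 2 (valence 2) → 0 H
  atom 11: O, bond orders sum to 1 (valence 2) → 1 H
  atom 12: C, bond orders sum to 4 (valence 4) → 0 H
  atom 13: C, bond orders sum to 3 (valence 4) → 1 H
  atom 14: C, bond orders sum to 4 (valence 4) → 0 H
  atom 15: O, bond orders sum to 1 (valence 2) → 1 H
  atom 16: C, bond orders sum to 4 (valence 4) → 0 H
  atom 17: N, bond orders sum to 1 (valence 3) → 2 H
  atom 18: C, bond orders sum to 4 (valence 4) → 0 H
  atom 19: N, bond orders sum to 1 (valence 3) → 2 H
  atom 20: C, bond orders sum to 4 (valence 4) → 0 H
  atom 21: C, bond orders sum to 3 (valence 4) → 1 H
Total hydrogens: 16.

16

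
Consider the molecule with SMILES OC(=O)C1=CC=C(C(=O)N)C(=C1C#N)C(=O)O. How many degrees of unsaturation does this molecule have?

9

Molecular formula: C10H6N2O5.
DoU = (2C + 2 + N − H − X) / 2, where X is the halogen count and O/S are ignored.
    = (2·10 + 2 + 2 − 6 − 0) / 2 = 18 / 2 = 9.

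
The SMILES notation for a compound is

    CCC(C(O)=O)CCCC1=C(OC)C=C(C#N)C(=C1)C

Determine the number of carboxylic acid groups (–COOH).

The carboxylic acid motif appears at heavy-atom position 4 in the SMILES.
Other groups present: 1 ether, 1 nitrile.
Carboxylic acid count: 1.

1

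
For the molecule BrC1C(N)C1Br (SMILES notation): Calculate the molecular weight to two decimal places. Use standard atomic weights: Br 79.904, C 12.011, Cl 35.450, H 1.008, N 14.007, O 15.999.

214.89 g/mol

First, the molecular formula is C3H5Br2N (counting implicit H from valence).
  Br: 2 × 79.904 = 159.808
  C: 3 × 12.011 = 36.033
  H: 5 × 1.008 = 5.040
  N: 1 × 14.007 = 14.007
Sum: 2×79.904 + 3×12.011 + 5×1.008 + 1×14.007 = 214.888 → 214.89 g/mol.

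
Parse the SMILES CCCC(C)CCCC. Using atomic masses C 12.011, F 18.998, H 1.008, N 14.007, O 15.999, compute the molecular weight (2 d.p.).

First, the molecular formula is C9H20 (counting implicit H from valence).
  C: 9 × 12.011 = 108.099
  H: 20 × 1.008 = 20.160
Sum: 9×12.011 + 20×1.008 = 128.259 → 128.26 g/mol.

128.26 g/mol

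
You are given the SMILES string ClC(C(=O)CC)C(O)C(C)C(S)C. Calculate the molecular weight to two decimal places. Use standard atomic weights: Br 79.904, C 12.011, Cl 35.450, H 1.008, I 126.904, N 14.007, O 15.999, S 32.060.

224.74 g/mol

First, the molecular formula is C9H17ClO2S (counting implicit H from valence).
  C: 9 × 12.011 = 108.099
  Cl: 1 × 35.450 = 35.450
  H: 17 × 1.008 = 17.136
  O: 2 × 15.999 = 31.998
  S: 1 × 32.060 = 32.060
Sum: 9×12.011 + 1×35.450 + 17×1.008 + 2×15.999 + 1×32.060 = 224.743 → 224.74 g/mol.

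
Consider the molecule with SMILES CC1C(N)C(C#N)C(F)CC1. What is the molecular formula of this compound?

Walk through each heavy atom and fill implicit hydrogens from standard valence (C 4, N 3, O 2, S 2, halogen 1):
  atom 1: C, bond orders sum to 1 (valence 4) → 3 H
  atom 2: C, bond orders sum to 3 (valence 4) → 1 H
  atom 3: C, bond orders sum to 3 (valence 4) → 1 H
  atom 4: N, bond orders sum to 1 (valence 3) → 2 H
  atom 5: C, bond orders sum to 3 (valence 4) → 1 H
  atom 6: C, bond orders sum to 4 (valence 4) → 0 H
  atom 7: N, bond orders sum to 3 (valence 3) → 0 H
  atom 8: C, bond orders sum to 3 (valence 4) → 1 H
  atom 9: F (halogen, monovalent) → 0 H
  atom 10: C, bond orders sum to 2 (valence 4) → 2 H
  atom 11: C, bond orders sum to 2 (valence 4) → 2 H
Totals → C:8, H:13, F:1, N:2.
In Hill order: C8H13FN2.

C8H13FN2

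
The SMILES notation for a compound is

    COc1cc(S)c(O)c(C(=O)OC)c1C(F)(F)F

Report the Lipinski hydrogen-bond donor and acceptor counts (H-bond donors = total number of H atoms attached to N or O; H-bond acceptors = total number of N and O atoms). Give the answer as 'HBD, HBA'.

Donors: find every N or O and count the H atoms it carries.
  atom 2 (O): bond orders sum to 2 → 0 H
  atom 8 (O): bond orders sum to 1 → 1 H
  atom 11 (O): bond orders sum to 2 → 0 H
  atom 12 (O): bond orders sum to 2 → 0 H
Lipinski HBD = 1.
Acceptors: N atoms = 0, O atoms = 4 → HBA = 4.

1, 4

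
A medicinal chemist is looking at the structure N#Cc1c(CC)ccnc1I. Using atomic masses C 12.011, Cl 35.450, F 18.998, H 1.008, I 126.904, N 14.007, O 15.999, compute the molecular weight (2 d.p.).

First, the molecular formula is C8H7IN2 (counting implicit H from valence).
  C: 8 × 12.011 = 96.088
  H: 7 × 1.008 = 7.056
  I: 1 × 126.904 = 126.904
  N: 2 × 14.007 = 28.014
Sum: 8×12.011 + 7×1.008 + 1×126.904 + 2×14.007 = 258.062 → 258.06 g/mol.

258.06 g/mol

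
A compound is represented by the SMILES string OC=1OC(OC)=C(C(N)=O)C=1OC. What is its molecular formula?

C7H9NO5

Walk through each heavy atom and fill implicit hydrogens from standard valence (C 4, N 3, O 2, S 2, halogen 1):
  atom 1: O, bond orders sum to 1 (valence 2) → 1 H
  atom 2: C, bond orders sum to 4 (valence 4) → 0 H
  atom 3: O, bond orders sum to 2 (valence 2) → 0 H
  atom 4: C, bond orders sum to 4 (valence 4) → 0 H
  atom 5: O, bond orders sum to 2 (valence 2) → 0 H
  atom 6: C, bond orders sum to 1 (valence 4) → 3 H
  atom 7: C, bond orders sum to 4 (valence 4) → 0 H
  atom 8: C, bond orders sum to 4 (valence 4) → 0 H
  atom 9: N, bond orders sum to 1 (valence 3) → 2 H
  atom 10: O, bond orders sum to 2 (valence 2) → 0 H
  atom 11: C, bond orders sum to 4 (valence 4) → 0 H
  atom 12: O, bond orders sum to 2 (valence 2) → 0 H
  atom 13: C, bond orders sum to 1 (valence 4) → 3 H
Totals → C:7, H:9, N:1, O:5.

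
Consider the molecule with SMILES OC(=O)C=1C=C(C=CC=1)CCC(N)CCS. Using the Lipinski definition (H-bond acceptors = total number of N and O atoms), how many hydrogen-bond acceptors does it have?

3

N atoms: 1; O atoms: 2.
Lipinski HBA = 1 + 2 = 3.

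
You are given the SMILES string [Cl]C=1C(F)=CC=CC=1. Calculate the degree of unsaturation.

4

Molecular formula: C6H4ClF.
DoU = (2C + 2 + N − H − X) / 2, where X is the halogen count and O/S are ignored.
    = (2·6 + 2 + 0 − 4 − 2) / 2 = 8 / 2 = 4.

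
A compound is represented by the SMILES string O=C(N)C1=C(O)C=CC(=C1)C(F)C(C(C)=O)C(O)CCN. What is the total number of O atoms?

Scan the SMILES for O atoms (remember two-letter symbols like Cl and Br are single atoms).
Oxygen count: 4.

4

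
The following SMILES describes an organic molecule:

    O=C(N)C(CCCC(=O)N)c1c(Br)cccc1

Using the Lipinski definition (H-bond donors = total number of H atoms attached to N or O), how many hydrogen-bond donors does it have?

4

Donors: find every N or O and count the H atoms it carries.
  atom 1 (O): bond orders sum to 2 → 0 H
  atom 3 (N): bond orders sum to 1 → 2 H
  atom 9 (O): bond orders sum to 2 → 0 H
  atom 10 (N): bond orders sum to 1 → 2 H
Lipinski HBD = 4.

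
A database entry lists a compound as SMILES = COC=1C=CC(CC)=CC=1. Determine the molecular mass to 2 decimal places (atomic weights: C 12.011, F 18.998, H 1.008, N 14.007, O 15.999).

136.19 g/mol

First, the molecular formula is C9H12O (counting implicit H from valence).
  C: 9 × 12.011 = 108.099
  H: 12 × 1.008 = 12.096
  O: 1 × 15.999 = 15.999
Sum: 9×12.011 + 12×1.008 + 1×15.999 = 136.194 → 136.19 g/mol.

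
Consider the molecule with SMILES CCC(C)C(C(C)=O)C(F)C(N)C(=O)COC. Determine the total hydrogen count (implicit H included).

Walk through each heavy atom and fill implicit hydrogens from standard valence (C 4, N 3, O 2, S 2, halogen 1):
  atom 1: C, bond orders sum to 1 (valence 4) → 3 H
  atom 2: C, bond orders sum to 2 (valence 4) → 2 H
  atom 3: C, bond orders sum to 3 (valence 4) → 1 H
  atom 4: C, bond orders sum to 1 (valence 4) → 3 H
  atom 5: C, bond orders sum to 3 (valence 4) → 1 H
  atom 6: C, bond orders sum to 4 (valence 4) → 0 H
  atom 7: C, bond orders sum to 1 (valence 4) → 3 H
  atom 8: O, bond orders sum to 2 (valence 2) → 0 H
  atom 9: C, bond orders sum to 3 (valence 4) → 1 H
  atom 10: F (halogen, monovalent) → 0 H
  atom 11: C, bond orders sum to 3 (valence 4) → 1 H
  atom 12: N, bond orders sum to 1 (valence 3) → 2 H
  atom 13: C, bond orders sum to 4 (valence 4) → 0 H
  atom 14: O, bond orders sum to 2 (valence 2) → 0 H
  atom 15: C, bond orders sum to 2 (valence 4) → 2 H
  atom 16: O, bond orders sum to 2 (valence 2) → 0 H
  atom 17: C, bond orders sum to 1 (valence 4) → 3 H
Total hydrogens: 22.

22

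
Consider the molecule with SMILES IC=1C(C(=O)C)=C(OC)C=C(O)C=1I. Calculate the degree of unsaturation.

Molecular formula: C9H8I2O3.
DoU = (2C + 2 + N − H − X) / 2, where X is the halogen count and O/S are ignored.
    = (2·9 + 2 + 0 − 8 − 2) / 2 = 10 / 2 = 5.

5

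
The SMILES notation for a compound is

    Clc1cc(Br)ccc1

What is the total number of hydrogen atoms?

Walk through each heavy atom and fill implicit hydrogens from standard valence (C 4, N 3, O 2, S 2, halogen 1); for lowercase aromatic atoms, an aromatic c carries 1 H when it has two neighbours and 0 H with three, and aromatic n carries 0 H:
  atom 1: Cl (halogen, monovalent) → 0 H
  atom 2: aromatic c, 3 neighbours → 0 H
  atom 3: aromatic c, 2 neighbours → 1 H
  atom 4: aromatic c, 3 neighbours → 0 H
  atom 5: Br (halogen, monovalent) → 0 H
  atom 6: aromatic c, 2 neighbours → 1 H
  atom 7: aromatic c, 2 neighbours → 1 H
  atom 8: aromatic c, 2 neighbours → 1 H
Total hydrogens: 4.

4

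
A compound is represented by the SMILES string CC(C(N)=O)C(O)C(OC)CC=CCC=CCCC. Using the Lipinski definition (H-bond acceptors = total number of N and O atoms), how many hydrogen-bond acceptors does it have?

4

N atoms: 1; O atoms: 3.
Lipinski HBA = 1 + 3 = 4.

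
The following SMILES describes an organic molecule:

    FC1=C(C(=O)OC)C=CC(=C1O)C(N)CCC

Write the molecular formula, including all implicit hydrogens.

C12H16FNO3

Walk through each heavy atom and fill implicit hydrogens from standard valence (C 4, N 3, O 2, S 2, halogen 1):
  atom 1: F (halogen, monovalent) → 0 H
  atom 2: C, bond orders sum to 4 (valence 4) → 0 H
  atom 3: C, bond orders sum to 4 (valence 4) → 0 H
  atom 4: C, bond orders sum to 4 (valence 4) → 0 H
  atom 5: O, bond orders sum to 2 (valence 2) → 0 H
  atom 6: O, bond orders sum to 2 (valence 2) → 0 H
  atom 7: C, bond orders sum to 1 (valence 4) → 3 H
  atom 8: C, bond orders sum to 3 (valence 4) → 1 H
  atom 9: C, bond orders sum to 3 (valence 4) → 1 H
  atom 10: C, bond orders sum to 4 (valence 4) → 0 H
  atom 11: C, bond orders sum to 4 (valence 4) → 0 H
  atom 12: O, bond orders sum to 1 (valence 2) → 1 H
  atom 13: C, bond orders sum to 3 (valence 4) → 1 H
  atom 14: N, bond orders sum to 1 (valence 3) → 2 H
  atom 15: C, bond orders sum to 2 (valence 4) → 2 H
  atom 16: C, bond orders sum to 2 (valence 4) → 2 H
  atom 17: C, bond orders sum to 1 (valence 4) → 3 H
Totals → C:12, H:16, F:1, N:1, O:3.
In Hill order: C12H16FNO3.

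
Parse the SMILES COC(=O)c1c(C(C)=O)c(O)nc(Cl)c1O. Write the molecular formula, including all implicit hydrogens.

C9H8ClNO5

Walk through each heavy atom and fill implicit hydrogens from standard valence (C 4, N 3, O 2, S 2, halogen 1); for lowercase aromatic atoms, an aromatic c carries 1 H when it has two neighbours and 0 H with three, and aromatic n carries 0 H:
  atom 1: C, bond orders sum to 1 (valence 4) → 3 H
  atom 2: O, bond orders sum to 2 (valence 2) → 0 H
  atom 3: C, bond orders sum to 4 (valence 4) → 0 H
  atom 4: O, bond orders sum to 2 (valence 2) → 0 H
  atom 5: aromatic c, 3 neighbours → 0 H
  atom 6: aromatic c, 3 neighbours → 0 H
  atom 7: C, bond orders sum to 4 (valence 4) → 0 H
  atom 8: C, bond orders sum to 1 (valence 4) → 3 H
  atom 9: O, bond orders sum to 2 (valence 2) → 0 H
  atom 10: aromatic c, 3 neighbours → 0 H
  atom 11: O, bond orders sum to 1 (valence 2) → 1 H
  atom 12: aromatic n, 2 neighbours → 0 H
  atom 13: aromatic c, 3 neighbours → 0 H
  atom 14: Cl (halogen, monovalent) → 0 H
  atom 15: aromatic c, 3 neighbours → 0 H
  atom 16: O, bond orders sum to 1 (valence 2) → 1 H
Totals → C:9, H:8, Cl:1, N:1, O:5.
In Hill order: C9H8ClNO5.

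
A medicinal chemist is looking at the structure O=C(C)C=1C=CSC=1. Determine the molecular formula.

C6H6OS

Walk through each heavy atom and fill implicit hydrogens from standard valence (C 4, N 3, O 2, S 2, halogen 1):
  atom 1: O, bond orders sum to 2 (valence 2) → 0 H
  atom 2: C, bond orders sum to 4 (valence 4) → 0 H
  atom 3: C, bond orders sum to 1 (valence 4) → 3 H
  atom 4: C, bond orders sum to 4 (valence 4) → 0 H
  atom 5: C, bond orders sum to 3 (valence 4) → 1 H
  atom 6: C, bond orders sum to 3 (valence 4) → 1 H
  atom 7: S, bond orders sum to 2 (valence 2) → 0 H
  atom 8: C, bond orders sum to 3 (valence 4) → 1 H
Totals → C:6, H:6, O:1, S:1.
In Hill order: C6H6OS.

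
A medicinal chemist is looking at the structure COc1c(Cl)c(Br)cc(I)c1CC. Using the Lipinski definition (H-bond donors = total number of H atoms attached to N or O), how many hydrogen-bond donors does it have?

Donors: find every N or O and count the H atoms it carries.
  atom 2 (O): bond orders sum to 2 → 0 H
Lipinski HBD = 0.

0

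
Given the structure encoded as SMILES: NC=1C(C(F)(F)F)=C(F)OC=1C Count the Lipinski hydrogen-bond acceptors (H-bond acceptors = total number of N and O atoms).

N atoms: 1; O atoms: 1.
Lipinski HBA = 1 + 1 = 2.

2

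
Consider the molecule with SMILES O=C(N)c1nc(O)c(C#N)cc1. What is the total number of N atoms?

3

Scan the SMILES for N atoms (remember two-letter symbols like Cl and Br are single atoms).
Nitrogen count: 3.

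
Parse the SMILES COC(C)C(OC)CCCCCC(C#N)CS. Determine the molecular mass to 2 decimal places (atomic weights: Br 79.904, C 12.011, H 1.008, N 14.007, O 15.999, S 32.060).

259.41 g/mol

First, the molecular formula is C13H25NO2S (counting implicit H from valence).
  C: 13 × 12.011 = 156.143
  H: 25 × 1.008 = 25.200
  N: 1 × 14.007 = 14.007
  O: 2 × 15.999 = 31.998
  S: 1 × 32.060 = 32.060
Sum: 13×12.011 + 25×1.008 + 1×14.007 + 2×15.999 + 1×32.060 = 259.408 → 259.41 g/mol.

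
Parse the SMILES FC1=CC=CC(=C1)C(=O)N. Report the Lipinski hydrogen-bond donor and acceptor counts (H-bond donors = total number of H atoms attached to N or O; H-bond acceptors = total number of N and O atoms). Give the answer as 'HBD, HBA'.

2, 2

Donors: find every N or O and count the H atoms it carries.
  atom 9 (O): bond orders sum to 2 → 0 H
  atom 10 (N): bond orders sum to 1 → 2 H
Lipinski HBD = 2.
Acceptors: N atoms = 1, O atoms = 1 → HBA = 2.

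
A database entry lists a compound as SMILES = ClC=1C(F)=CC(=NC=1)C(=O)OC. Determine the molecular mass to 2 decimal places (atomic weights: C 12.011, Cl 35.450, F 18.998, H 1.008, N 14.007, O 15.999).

189.57 g/mol

First, the molecular formula is C7H5ClFNO2 (counting implicit H from valence).
  C: 7 × 12.011 = 84.077
  Cl: 1 × 35.450 = 35.450
  F: 1 × 18.998 = 18.998
  H: 5 × 1.008 = 5.040
  N: 1 × 14.007 = 14.007
  O: 2 × 15.999 = 31.998
Sum: 7×12.011 + 1×35.450 + 1×18.998 + 5×1.008 + 1×14.007 + 2×15.999 = 189.570 → 189.57 g/mol.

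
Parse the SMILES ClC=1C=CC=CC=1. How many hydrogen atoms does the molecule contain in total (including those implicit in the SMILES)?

Walk through each heavy atom and fill implicit hydrogens from standard valence (C 4, N 3, O 2, S 2, halogen 1):
  atom 1: Cl (halogen, monovalent) → 0 H
  atom 2: C, bond orders sum to 4 (valence 4) → 0 H
  atom 3: C, bond orders sum to 3 (valence 4) → 1 H
  atom 4: C, bond orders sum to 3 (valence 4) → 1 H
  atom 5: C, bond orders sum to 3 (valence 4) → 1 H
  atom 6: C, bond orders sum to 3 (valence 4) → 1 H
  atom 7: C, bond orders sum to 3 (valence 4) → 1 H
Total hydrogens: 5.

5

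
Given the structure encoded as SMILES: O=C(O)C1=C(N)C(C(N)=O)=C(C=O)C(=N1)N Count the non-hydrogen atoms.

16

Every atom symbol written in the SMILES (organic subset) is one heavy atom; implicit H are not written.
Heavy atoms by element → C:8, N:4, O:4.
Total: 16.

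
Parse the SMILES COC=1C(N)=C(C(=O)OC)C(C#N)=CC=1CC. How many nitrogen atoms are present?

Scan the SMILES for N atoms (remember two-letter symbols like Cl and Br are single atoms).
Nitrogen count: 2.

2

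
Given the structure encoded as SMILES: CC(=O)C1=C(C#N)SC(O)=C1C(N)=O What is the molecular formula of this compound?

C8H6N2O3S

Walk through each heavy atom and fill implicit hydrogens from standard valence (C 4, N 3, O 2, S 2, halogen 1):
  atom 1: C, bond orders sum to 1 (valence 4) → 3 H
  atom 2: C, bond orders sum to 4 (valence 4) → 0 H
  atom 3: O, bond orders sum to 2 (valence 2) → 0 H
  atom 4: C, bond orders sum to 4 (valence 4) → 0 H
  atom 5: C, bond orders sum to 4 (valence 4) → 0 H
  atom 6: C, bond orders sum to 4 (valence 4) → 0 H
  atom 7: N, bond orders sum to 3 (valence 3) → 0 H
  atom 8: S, bond orders sum to 2 (valence 2) → 0 H
  atom 9: C, bond orders sum to 4 (valence 4) → 0 H
  atom 10: O, bond orders sum to 1 (valence 2) → 1 H
  atom 11: C, bond orders sum to 4 (valence 4) → 0 H
  atom 12: C, bond orders sum to 4 (valence 4) → 0 H
  atom 13: N, bond orders sum to 1 (valence 3) → 2 H
  atom 14: O, bond orders sum to 2 (valence 2) → 0 H
Totals → C:8, H:6, N:2, O:3, S:1.
In Hill order: C8H6N2O3S.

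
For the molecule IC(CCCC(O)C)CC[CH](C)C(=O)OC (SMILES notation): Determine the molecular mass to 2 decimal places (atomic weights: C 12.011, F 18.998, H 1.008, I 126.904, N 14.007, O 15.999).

First, the molecular formula is C12H23IO3 (counting implicit H from valence).
  C: 12 × 12.011 = 144.132
  H: 23 × 1.008 = 23.184
  I: 1 × 126.904 = 126.904
  O: 3 × 15.999 = 47.997
Sum: 12×12.011 + 23×1.008 + 1×126.904 + 3×15.999 = 342.217 → 342.22 g/mol.

342.22 g/mol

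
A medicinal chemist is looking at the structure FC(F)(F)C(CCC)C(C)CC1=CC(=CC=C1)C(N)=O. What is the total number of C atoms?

Count every carbon token in the SMILES (each C, including those in ring-closure positions and inside branches).
Carbon count: 15.

15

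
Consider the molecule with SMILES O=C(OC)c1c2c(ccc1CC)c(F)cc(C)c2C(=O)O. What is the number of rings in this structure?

2

In SMILES, each pair of matching ring-closure digits denotes one ring-closing bond; the number of such bonds equals the number of independent rings.
Ring-closure bonds here: 2.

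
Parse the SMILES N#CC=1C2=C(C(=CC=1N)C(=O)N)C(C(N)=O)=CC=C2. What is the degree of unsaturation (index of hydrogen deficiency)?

Degree of unsaturation = (number of rings) + (number of π bonds).
Ring closures in the SMILES: 2.
π bonds: 7 double bonds (each 1 DoU), 1 triple bond (each 2 DoU) → 9 DoU from unsaturation.
Total DoU = 2 + 9 = 11.

11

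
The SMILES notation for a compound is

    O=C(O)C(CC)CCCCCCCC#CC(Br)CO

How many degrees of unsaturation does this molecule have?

3

Molecular formula: C15H25BrO3.
DoU = (2C + 2 + N − H − X) / 2, where X is the halogen count and O/S are ignored.
    = (2·15 + 2 + 0 − 25 − 1) / 2 = 6 / 2 = 3.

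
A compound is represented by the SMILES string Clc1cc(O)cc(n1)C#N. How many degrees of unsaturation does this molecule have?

6

Molecular formula: C6H3ClN2O.
DoU = (2C + 2 + N − H − X) / 2, where X is the halogen count and O/S are ignored.
    = (2·6 + 2 + 2 − 3 − 1) / 2 = 12 / 2 = 6.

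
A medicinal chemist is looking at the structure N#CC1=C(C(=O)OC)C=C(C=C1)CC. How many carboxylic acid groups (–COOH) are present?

0

Scan the SMILES for the carboxylic acid motif — none present.
Groups that are present: 1 ester, 1 nitrile.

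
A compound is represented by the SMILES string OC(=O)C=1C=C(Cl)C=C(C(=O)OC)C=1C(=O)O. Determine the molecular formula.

C10H7ClO6

Walk through each heavy atom and fill implicit hydrogens from standard valence (C 4, N 3, O 2, S 2, halogen 1):
  atom 1: O, bond orders sum to 1 (valence 2) → 1 H
  atom 2: C, bond orders sum to 4 (valence 4) → 0 H
  atom 3: O, bond orders sum to 2 (valence 2) → 0 H
  atom 4: C, bond orders sum to 4 (valence 4) → 0 H
  atom 5: C, bond orders sum to 3 (valence 4) → 1 H
  atom 6: C, bond orders sum to 4 (valence 4) → 0 H
  atom 7: Cl (halogen, monovalent) → 0 H
  atom 8: C, bond orders sum to 3 (valence 4) → 1 H
  atom 9: C, bond orders sum to 4 (valence 4) → 0 H
  atom 10: C, bond orders sum to 4 (valence 4) → 0 H
  atom 11: O, bond orders sum to 2 (valence 2) → 0 H
  atom 12: O, bond orders sum to 2 (valence 2) → 0 H
  atom 13: C, bond orders sum to 1 (valence 4) → 3 H
  atom 14: C, bond orders sum to 4 (valence 4) → 0 H
  atom 15: C, bond orders sum to 4 (valence 4) → 0 H
  atom 16: O, bond orders sum to 2 (valence 2) → 0 H
  atom 17: O, bond orders sum to 1 (valence 2) → 1 H
Totals → C:10, H:7, Cl:1, O:6.
In Hill order: C10H7ClO6.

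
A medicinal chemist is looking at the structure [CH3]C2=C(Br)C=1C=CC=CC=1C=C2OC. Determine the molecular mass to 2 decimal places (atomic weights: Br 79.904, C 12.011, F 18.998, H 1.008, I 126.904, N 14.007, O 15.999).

First, the molecular formula is C12H11BrO (counting implicit H from valence).
  Br: 1 × 79.904 = 79.904
  C: 12 × 12.011 = 144.132
  H: 11 × 1.008 = 11.088
  O: 1 × 15.999 = 15.999
Sum: 1×79.904 + 12×12.011 + 11×1.008 + 1×15.999 = 251.123 → 251.12 g/mol.

251.12 g/mol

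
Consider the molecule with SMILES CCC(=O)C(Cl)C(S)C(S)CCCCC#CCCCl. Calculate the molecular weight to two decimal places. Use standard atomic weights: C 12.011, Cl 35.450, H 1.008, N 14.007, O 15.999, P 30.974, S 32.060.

First, the molecular formula is C14H22Cl2OS2 (counting implicit H from valence).
  C: 14 × 12.011 = 168.154
  Cl: 2 × 35.450 = 70.900
  H: 22 × 1.008 = 22.176
  O: 1 × 15.999 = 15.999
  S: 2 × 32.060 = 64.120
Sum: 14×12.011 + 2×35.450 + 22×1.008 + 1×15.999 + 2×32.060 = 341.349 → 341.35 g/mol.

341.35 g/mol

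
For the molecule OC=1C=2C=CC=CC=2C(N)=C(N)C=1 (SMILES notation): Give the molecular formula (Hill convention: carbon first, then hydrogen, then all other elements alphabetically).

C10H10N2O

Walk through each heavy atom and fill implicit hydrogens from standard valence (C 4, N 3, O 2, S 2, halogen 1):
  atom 1: O, bond orders sum to 1 (valence 2) → 1 H
  atom 2: C, bond orders sum to 4 (valence 4) → 0 H
  atom 3: C, bond orders sum to 4 (valence 4) → 0 H
  atom 4: C, bond orders sum to 3 (valence 4) → 1 H
  atom 5: C, bond orders sum to 3 (valence 4) → 1 H
  atom 6: C, bond orders sum to 3 (valence 4) → 1 H
  atom 7: C, bond orders sum to 3 (valence 4) → 1 H
  atom 8: C, bond orders sum to 4 (valence 4) → 0 H
  atom 9: C, bond orders sum to 4 (valence 4) → 0 H
  atom 10: N, bond orders sum to 1 (valence 3) → 2 H
  atom 11: C, bond orders sum to 4 (valence 4) → 0 H
  atom 12: N, bond orders sum to 1 (valence 3) → 2 H
  atom 13: C, bond orders sum to 3 (valence 4) → 1 H
Totals → C:10, H:10, N:2, O:1.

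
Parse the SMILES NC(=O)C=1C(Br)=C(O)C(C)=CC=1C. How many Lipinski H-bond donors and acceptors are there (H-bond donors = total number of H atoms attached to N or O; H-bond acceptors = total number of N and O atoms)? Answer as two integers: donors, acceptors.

Donors: find every N or O and count the H atoms it carries.
  atom 1 (N): bond orders sum to 1 → 2 H
  atom 3 (O): bond orders sum to 2 → 0 H
  atom 8 (O): bond orders sum to 1 → 1 H
Lipinski HBD = 3.
Acceptors: N atoms = 1, O atoms = 2 → HBA = 3.

3, 3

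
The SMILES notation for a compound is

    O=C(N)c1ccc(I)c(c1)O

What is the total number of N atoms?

Scan the SMILES for N atoms (remember two-letter symbols like Cl and Br are single atoms).
Nitrogen count: 1.

1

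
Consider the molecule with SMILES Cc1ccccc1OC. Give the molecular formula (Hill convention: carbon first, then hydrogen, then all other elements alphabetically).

C8H10O

Walk through each heavy atom and fill implicit hydrogens from standard valence (C 4, N 3, O 2, S 2, halogen 1); for lowercase aromatic atoms, an aromatic c carries 1 H when it has two neighbours and 0 H with three, and aromatic n carries 0 H:
  atom 1: C, bond orders sum to 1 (valence 4) → 3 H
  atom 2: aromatic c, 3 neighbours → 0 H
  atom 3: aromatic c, 2 neighbours → 1 H
  atom 4: aromatic c, 2 neighbours → 1 H
  atom 5: aromatic c, 2 neighbours → 1 H
  atom 6: aromatic c, 2 neighbours → 1 H
  atom 7: aromatic c, 3 neighbours → 0 H
  atom 8: O, bond orders sum to 2 (valence 2) → 0 H
  atom 9: C, bond orders sum to 1 (valence 4) → 3 H
Totals → C:8, H:10, O:1.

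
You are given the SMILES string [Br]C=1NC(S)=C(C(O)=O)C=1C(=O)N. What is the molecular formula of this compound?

Walk through each heavy atom and fill implicit hydrogens from standard valence (C 4, N 3, O 2, S 2, halogen 1):
  atom 1: Br with explicit H count 0
  atom 2: C, bond orders sum to 4 (valence 4) → 0 H
  atom 3: N, bond orders sum to 2 (valence 3) → 1 H
  atom 4: C, bond orders sum to 4 (valence 4) → 0 H
  atom 5: S, bond orders sum to 1 (valence 2) → 1 H
  atom 6: C, bond orders sum to 4 (valence 4) → 0 H
  atom 7: C, bond orders sum to 4 (valence 4) → 0 H
  atom 8: O, bond orders sum to 1 (valence 2) → 1 H
  atom 9: O, bond orders sum to 2 (valence 2) → 0 H
  atom 10: C, bond orders sum to 4 (valence 4) → 0 H
  atom 11: C, bond orders sum to 4 (valence 4) → 0 H
  atom 12: O, bond orders sum to 2 (valence 2) → 0 H
  atom 13: N, bond orders sum to 1 (valence 3) → 2 H
Totals → C:6, H:5, Br:1, N:2, O:3, S:1.
In Hill order: C6H5BrN2O3S.

C6H5BrN2O3S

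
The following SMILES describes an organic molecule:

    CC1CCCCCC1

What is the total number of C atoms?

8

Count every carbon token in the SMILES (each C, including those in ring-closure positions and inside branches).
Carbon count: 8.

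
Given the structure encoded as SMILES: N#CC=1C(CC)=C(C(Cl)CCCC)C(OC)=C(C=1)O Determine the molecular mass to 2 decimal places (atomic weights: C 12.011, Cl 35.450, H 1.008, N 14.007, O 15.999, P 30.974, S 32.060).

281.78 g/mol

First, the molecular formula is C15H20ClNO2 (counting implicit H from valence).
  C: 15 × 12.011 = 180.165
  Cl: 1 × 35.450 = 35.450
  H: 20 × 1.008 = 20.160
  N: 1 × 14.007 = 14.007
  O: 2 × 15.999 = 31.998
Sum: 15×12.011 + 1×35.450 + 20×1.008 + 1×14.007 + 2×15.999 = 281.780 → 281.78 g/mol.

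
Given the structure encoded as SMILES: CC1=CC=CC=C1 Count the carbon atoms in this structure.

Count every carbon token in the SMILES (each C, including those in ring-closure positions and inside branches).
Carbon count: 7.

7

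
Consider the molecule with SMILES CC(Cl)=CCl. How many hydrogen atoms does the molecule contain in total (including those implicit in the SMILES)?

Walk through each heavy atom and fill implicit hydrogens from standard valence (C 4, N 3, O 2, S 2, halogen 1):
  atom 1: C, bond orders sum to 1 (valence 4) → 3 H
  atom 2: C, bond orders sum to 4 (valence 4) → 0 H
  atom 3: Cl (halogen, monovalent) → 0 H
  atom 4: C, bond orders sum to 3 (valence 4) → 1 H
  atom 5: Cl (halogen, monovalent) → 0 H
Total hydrogens: 4.

4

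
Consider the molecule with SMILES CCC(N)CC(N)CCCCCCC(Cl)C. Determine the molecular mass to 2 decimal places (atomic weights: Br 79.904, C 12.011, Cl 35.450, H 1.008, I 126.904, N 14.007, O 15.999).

248.84 g/mol

First, the molecular formula is C13H29ClN2 (counting implicit H from valence).
  C: 13 × 12.011 = 156.143
  Cl: 1 × 35.450 = 35.450
  H: 29 × 1.008 = 29.232
  N: 2 × 14.007 = 28.014
Sum: 13×12.011 + 1×35.450 + 29×1.008 + 2×14.007 = 248.839 → 248.84 g/mol.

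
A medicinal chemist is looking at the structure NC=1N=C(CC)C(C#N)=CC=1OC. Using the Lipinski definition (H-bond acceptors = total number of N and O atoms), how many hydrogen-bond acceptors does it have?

N atoms: 3; O atoms: 1.
Lipinski HBA = 3 + 1 = 4.

4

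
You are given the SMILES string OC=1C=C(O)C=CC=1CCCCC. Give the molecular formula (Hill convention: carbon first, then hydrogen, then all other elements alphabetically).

C11H16O2

Walk through each heavy atom and fill implicit hydrogens from standard valence (C 4, N 3, O 2, S 2, halogen 1):
  atom 1: O, bond orders sum to 1 (valence 2) → 1 H
  atom 2: C, bond orders sum to 4 (valence 4) → 0 H
  atom 3: C, bond orders sum to 3 (valence 4) → 1 H
  atom 4: C, bond orders sum to 4 (valence 4) → 0 H
  atom 5: O, bond orders sum to 1 (valence 2) → 1 H
  atom 6: C, bond orders sum to 3 (valence 4) → 1 H
  atom 7: C, bond orders sum to 3 (valence 4) → 1 H
  atom 8: C, bond orders sum to 4 (valence 4) → 0 H
  atom 9: C, bond orders sum to 2 (valence 4) → 2 H
  atom 10: C, bond orders sum to 2 (valence 4) → 2 H
  atom 11: C, bond orders sum to 2 (valence 4) → 2 H
  atom 12: C, bond orders sum to 2 (valence 4) → 2 H
  atom 13: C, bond orders sum to 1 (valence 4) → 3 H
Totals → C:11, H:16, O:2.
In Hill order: C11H16O2.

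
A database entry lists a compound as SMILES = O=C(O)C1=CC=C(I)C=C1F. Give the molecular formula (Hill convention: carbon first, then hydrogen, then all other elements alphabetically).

C7H4FIO2

Walk through each heavy atom and fill implicit hydrogens from standard valence (C 4, N 3, O 2, S 2, halogen 1):
  atom 1: O, bond orders sum to 2 (valence 2) → 0 H
  atom 2: C, bond orders sum to 4 (valence 4) → 0 H
  atom 3: O, bond orders sum to 1 (valence 2) → 1 H
  atom 4: C, bond orders sum to 4 (valence 4) → 0 H
  atom 5: C, bond orders sum to 3 (valence 4) → 1 H
  atom 6: C, bond orders sum to 3 (valence 4) → 1 H
  atom 7: C, bond orders sum to 4 (valence 4) → 0 H
  atom 8: I (halogen, monovalent) → 0 H
  atom 9: C, bond orders sum to 3 (valence 4) → 1 H
  atom 10: C, bond orders sum to 4 (valence 4) → 0 H
  atom 11: F (halogen, monovalent) → 0 H
Totals → C:7, H:4, F:1, I:1, O:2.
In Hill order: C7H4FIO2.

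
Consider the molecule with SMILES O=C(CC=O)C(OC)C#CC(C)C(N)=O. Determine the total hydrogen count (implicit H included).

Walk through each heavy atom and fill implicit hydrogens from standard valence (C 4, N 3, O 2, S 2, halogen 1):
  atom 1: O, bond orders sum to 2 (valence 2) → 0 H
  atom 2: C, bond orders sum to 4 (valence 4) → 0 H
  atom 3: C, bond orders sum to 2 (valence 4) → 2 H
  atom 4: C, bond orders sum to 3 (valence 4) → 1 H
  atom 5: O, bond orders sum to 2 (valence 2) → 0 H
  atom 6: C, bond orders sum to 3 (valence 4) → 1 H
  atom 7: O, bond orders sum to 2 (valence 2) → 0 H
  atom 8: C, bond orders sum to 1 (valence 4) → 3 H
  atom 9: C, bond orders sum to 4 (valence 4) → 0 H
  atom 10: C, bond orders sum to 4 (valence 4) → 0 H
  atom 11: C, bond orders sum to 3 (valence 4) → 1 H
  atom 12: C, bond orders sum to 1 (valence 4) → 3 H
  atom 13: C, bond orders sum to 4 (valence 4) → 0 H
  atom 14: N, bond orders sum to 1 (valence 3) → 2 H
  atom 15: O, bond orders sum to 2 (valence 2) → 0 H
Total hydrogens: 13.

13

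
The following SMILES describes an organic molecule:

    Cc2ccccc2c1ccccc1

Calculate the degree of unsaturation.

8

Molecular formula: C13H12.
DoU = (2C + 2 + N − H − X) / 2, where X is the halogen count and O/S are ignored.
    = (2·13 + 2 + 0 − 12 − 0) / 2 = 16 / 2 = 8.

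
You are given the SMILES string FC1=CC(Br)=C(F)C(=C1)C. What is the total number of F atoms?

Scan the SMILES for F atoms (remember two-letter symbols like Cl and Br are single atoms).
Fluorine count: 2.

2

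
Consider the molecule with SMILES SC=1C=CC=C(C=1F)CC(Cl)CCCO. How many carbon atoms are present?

Count every carbon token in the SMILES (each C, including those in ring-closure positions and inside branches).
Carbon count: 11.

11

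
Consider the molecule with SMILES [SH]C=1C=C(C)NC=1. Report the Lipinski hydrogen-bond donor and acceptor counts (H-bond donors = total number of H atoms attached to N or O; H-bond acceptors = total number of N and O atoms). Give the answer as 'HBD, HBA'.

Donors: find every N or O and count the H atoms it carries.
  atom 6 (N): bond orders sum to 2 → 1 H
Lipinski HBD = 1.
Acceptors: N atoms = 1, O atoms = 0 → HBA = 1.

1, 1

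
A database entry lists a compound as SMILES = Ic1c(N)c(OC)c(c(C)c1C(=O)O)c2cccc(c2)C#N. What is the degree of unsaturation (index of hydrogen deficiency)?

11

Molecular formula: C16H13IN2O3.
DoU = (2C + 2 + N − H − X) / 2, where X is the halogen count and O/S are ignored.
    = (2·16 + 2 + 2 − 13 − 1) / 2 = 22 / 2 = 11.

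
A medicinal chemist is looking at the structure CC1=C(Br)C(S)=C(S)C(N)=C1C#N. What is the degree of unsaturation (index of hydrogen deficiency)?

6

Degree of unsaturation = (number of rings) + (number of π bonds).
Ring closures in the SMILES: 1.
π bonds: 3 double bonds (each 1 DoU), 1 triple bond (each 2 DoU) → 5 DoU from unsaturation.
Total DoU = 1 + 5 = 6.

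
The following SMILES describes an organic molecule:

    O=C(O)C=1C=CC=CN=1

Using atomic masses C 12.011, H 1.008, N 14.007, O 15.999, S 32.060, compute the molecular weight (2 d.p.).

First, the molecular formula is C6H5NO2 (counting implicit H from valence).
  C: 6 × 12.011 = 72.066
  H: 5 × 1.008 = 5.040
  N: 1 × 14.007 = 14.007
  O: 2 × 15.999 = 31.998
Sum: 6×12.011 + 5×1.008 + 1×14.007 + 2×15.999 = 123.111 → 123.11 g/mol.

123.11 g/mol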